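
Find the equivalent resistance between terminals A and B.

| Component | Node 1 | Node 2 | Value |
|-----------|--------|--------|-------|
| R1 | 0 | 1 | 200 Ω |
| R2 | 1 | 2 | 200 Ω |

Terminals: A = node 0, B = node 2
Reduce the network between node 0 (A) and node 2 (B) by series/parallel combination:
  Rs1 = R1 + R2 (series, joined only at node 1) = 200 + 200 = 400 Ω
R_eq = 400 Ω

Final answer: 400 Ω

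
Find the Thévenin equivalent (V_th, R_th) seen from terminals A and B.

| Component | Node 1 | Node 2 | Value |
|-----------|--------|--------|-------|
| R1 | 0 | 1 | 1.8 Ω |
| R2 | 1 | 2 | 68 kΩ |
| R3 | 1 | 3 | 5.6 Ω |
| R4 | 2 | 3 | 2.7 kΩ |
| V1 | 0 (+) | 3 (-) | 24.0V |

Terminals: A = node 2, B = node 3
Step 1 — V_th is the open-circuit voltage V_A - V_B (nothing connected across the terminals).
Nodal analysis, taking node 3 as the 0 V reference.
Source V1 fixes V_0 = 24 V.
KCL at each unknown node (sum of currents leaving = 0; resistances in Ω):
  Node 1: (V_1 - 24)/1.8 + (V_1 - V_2)/68000 + (V_1 - 0)/5.6 = 0
  Node 2: (V_2 - V_1)/68000 + (V_2 - 0)/2700 = 0
Collecting terms (coefficients in siemens):
  0.7341·V_1 - 0.00001471·V_2 = 13.33
  0.0003851·V_2 - 0.00001471·V_1 = 0
Determinant D = (0.7341)(0.0003851) - (-0.00001471)(-0.00001471) = 0.0002827
V_1 = [(13.33)(0.0003851) - (-0.00001471)(0)]/D = 18.16 V
V_2 = [(0.7341)(0) - (13.33)(-0.00001471)]/D = 0.6936 V
V_th = V_2 - V_3 = 0.6936 - 0 = 0.6936 V
Step 2 — R_th: zero the source — replace V1 by a short circuit (node 3 merges into node 0) — and find the resistance seen between A (node 2) and B (node 0).
Reduce the network between node 2 (A) and node 0 (B) by series/parallel combination:
  Rp1 = R1 ‖ R3 (parallel, both between nodes 0 and 1) = 1/(1/1.8 + 1/5.6) = 1.362 Ω
  Rs1 = R2 + Rp1 (series, joined only at node 1) = 68000 + 1.362 = 68000 Ω
  Rp2 = R4 ‖ Rs1 (parallel, both between nodes 0 and 2) = 1/(1/2700 + 1/68000) = 2597 Ω
R_th = 2.597 kΩ

Final answer: V_th = 0.6936 V, R_th = 2.597 kΩ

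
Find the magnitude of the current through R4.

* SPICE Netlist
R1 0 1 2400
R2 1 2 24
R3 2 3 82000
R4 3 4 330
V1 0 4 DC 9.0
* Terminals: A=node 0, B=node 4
Nodal analysis, taking node 4 as the 0 V reference.
Source V1 fixes V_0 = 9 V.
KCL at each unknown node (sum of currents leaving = 0; resistances in Ω):
  Node 1: (V_1 - 9)/2400 + (V_1 - V_2)/24 = 0
  Node 2: (V_2 - V_1)/24 + (V_2 - V_3)/82000 = 0
  Node 3: (V_3 - V_2)/82000 + (V_3 - 0)/330 = 0
Collecting terms (coefficients in siemens):
  0.04208·V_1 - 0.04167·V_2 = 0.00375
  0.04168·V_2 - 0.04167·V_1 - 0.0000122·V_3 = 0
  0.003042·V_3 - 0.0000122·V_2 = 0
Solving these 3 simultaneous equations (Gaussian elimination) gives:
  V_1 = 8.745 V, V_2 = 8.743 V, V_3 = 0.03504 V
I_R4 = (V_3 - V_4)/R4 = (0.03504 - 0)/330 = 0.0001062 A
|I_R4| = 0.0001062 A

Final answer: |I_R4| = 0.0001062 A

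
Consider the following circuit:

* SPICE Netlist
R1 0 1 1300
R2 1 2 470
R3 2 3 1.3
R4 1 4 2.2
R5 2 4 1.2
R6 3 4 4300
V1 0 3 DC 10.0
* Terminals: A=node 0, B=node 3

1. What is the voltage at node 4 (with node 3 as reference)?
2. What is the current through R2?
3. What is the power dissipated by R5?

Nodal analysis, taking node 3 as the 0 V reference.
Source V1 fixes V_0 = 10 V.
KCL at each unknown node (sum of currents leaving = 0; resistances in Ω):
  Node 1: (V_1 - 10)/1300 + (V_1 - V_2)/470 + (V_1 - V_4)/2.2 = 0
  Node 2: (V_2 - V_1)/470 + (V_2 - 0)/1.3 + (V_2 - V_4)/1.2 = 0
  Node 4: (V_4 - V_1)/2.2 + (V_4 - V_2)/1.2 + (V_4 - 0)/4300 = 0
Collecting terms (coefficients in siemens):
  0.4574·V_1 - 0.002128·V_2 - 0.4545·V_4 = 0.007692
  1.605·V_2 - 0.002128·V_1 - 0.8333·V_4 = 0
  1.288·V_4 - 0.4545·V_1 - 0.8333·V_2 = 0
Solving these 3 simultaneous equations (Gaussian elimination) gives:
  V_1 = 0.03583 V, V_2 = 0.009958 V, V_4 = 0.01908 V
Part 1:
  Read off the nodal solution: V_4 = 0.01908 V
Part 2:
  I_R2 = (V_1 - V_2)/R2 = (0.03583 - 0.009958)/470 = 0.00005504 A
  Magnitude: I_R2 = 0.00005504 A
Part 3:
  I_R5 = (V_2 - V_4)/R5 = (0.009958 - 0.01908)/1.2 = -0.007605 A
  P_R5 = I_R5² × R5 = (-0.007605)² × 1.2 = 0.00006941 W

Final answers:
1. V_4 = 0.01908 V
2. I_R2 = 5.504e-05 A
3. P_R5 = 6.941e-05 W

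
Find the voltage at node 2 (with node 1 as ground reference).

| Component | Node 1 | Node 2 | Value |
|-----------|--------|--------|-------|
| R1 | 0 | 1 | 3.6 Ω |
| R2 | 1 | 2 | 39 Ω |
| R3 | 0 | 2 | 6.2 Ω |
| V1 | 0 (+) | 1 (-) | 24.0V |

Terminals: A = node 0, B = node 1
Nodal analysis, taking node 1 as the 0 V reference.
Source V1 fixes V_0 = 24 V.
KCL at each unknown node (sum of currents leaving = 0; resistances in Ω):
  Node 2: (V_2 - 0)/39 + (V_2 - 24)/6.2 = 0
Collecting terms: 0.1869 × V_2 = 3.871  =>  V_2 = 20.71 V
The requested potential is V_2 = 20.71 V.

Final answer: V_2 = 20.71 V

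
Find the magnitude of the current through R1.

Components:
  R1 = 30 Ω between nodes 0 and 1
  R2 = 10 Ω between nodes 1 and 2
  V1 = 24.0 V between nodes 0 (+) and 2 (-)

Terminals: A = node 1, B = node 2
Nodal analysis, taking node 2 as the 0 V reference.
Source V1 fixes V_0 = 24 V.
KCL at each unknown node (sum of currents leaving = 0; resistances in Ω):
  Node 1: (V_1 - 24)/30 + (V_1 - 0)/10 = 0
Collecting terms: 0.1333 × V_1 = 0.8  =>  V_1 = 6 V
I_R1 = (V_0 - V_1)/R1 = (24 - 6)/30 = 0.6 A
|I_R1| = 0.6 A

Final answer: |I_R1| = 0.6 A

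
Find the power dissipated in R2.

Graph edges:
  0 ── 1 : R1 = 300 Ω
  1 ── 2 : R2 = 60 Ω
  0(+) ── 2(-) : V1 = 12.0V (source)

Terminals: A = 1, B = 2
Nodal analysis, taking node 2 as the 0 V reference.
Source V1 fixes V_0 = 12 V.
KCL at each unknown node (sum of currents leaving = 0; resistances in Ω):
  Node 1: (V_1 - 12)/300 + (V_1 - 0)/60 = 0
Collecting terms: 0.02 × V_1 = 0.04  =>  V_1 = 2 V
I_R2 = (V_1 - V_2)/R2 = (2 - 0)/60 = 0.03333 A
P_R2 = I_R2² × R2 = (0.03333)² × 60 = 0.06667 W

Final answer: 0.06667 W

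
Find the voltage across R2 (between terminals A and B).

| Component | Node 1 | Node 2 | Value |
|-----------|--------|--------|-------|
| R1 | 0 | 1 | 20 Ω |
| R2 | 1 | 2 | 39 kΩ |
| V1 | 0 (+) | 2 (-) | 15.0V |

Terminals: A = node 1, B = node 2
R1 and R2 are in series across V1 (node 0 → node 1 → node 2), and the output A–B is taken across R2, so this is a voltage divider.
Series current: I = V1/(R1 + R2) = 15/(20 + 39000) = 15/39020 = 0.0003844 A
V_R2 = I × R2 = V1 × R2/(R1 + R2) = 15 × 39000/39020 = 14.99 V

Final answer: 14.99 V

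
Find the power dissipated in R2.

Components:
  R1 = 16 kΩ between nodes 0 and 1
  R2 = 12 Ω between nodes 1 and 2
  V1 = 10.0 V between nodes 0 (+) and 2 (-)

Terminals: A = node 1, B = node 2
Nodal analysis, taking node 2 as the 0 V reference.
Source V1 fixes V_0 = 10 V.
KCL at each unknown node (sum of currents leaving = 0; resistances in Ω):
  Node 1: (V_1 - 10)/16000 + (V_1 - 0)/12 = 0
Collecting terms: 0.0834 × V_1 = 0.000625  =>  V_1 = 0.007494 V
I_R2 = (V_1 - V_2)/R2 = (0.007494 - 0)/12 = 0.0006245 A
P_R2 = I_R2² × R2 = (0.0006245)² × 12 = 0.00000468 W

Final answer: 4.68e-06 W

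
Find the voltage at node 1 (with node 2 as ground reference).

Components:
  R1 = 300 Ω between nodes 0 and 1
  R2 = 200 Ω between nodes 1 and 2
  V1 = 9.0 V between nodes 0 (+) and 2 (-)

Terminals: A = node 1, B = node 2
Nodal analysis, taking node 2 as the 0 V reference.
Source V1 fixes V_0 = 9 V.
KCL at each unknown node (sum of currents leaving = 0; resistances in Ω):
  Node 1: (V_1 - 9)/300 + (V_1 - 0)/200 = 0
Collecting terms: 0.008333 × V_1 = 0.03  =>  V_1 = 3.6 V
The requested potential is V_1 = 3.6 V.

Final answer: V_1 = 3.6 V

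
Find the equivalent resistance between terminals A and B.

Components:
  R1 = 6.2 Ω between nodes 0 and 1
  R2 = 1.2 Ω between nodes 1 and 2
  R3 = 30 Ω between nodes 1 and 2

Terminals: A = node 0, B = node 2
Reduce the network between node 0 (A) and node 2 (B) by series/parallel combination:
  Rp1 = R2 ‖ R3 (parallel, both between nodes 1 and 2) = 1/(1/1.2 + 1/30) = 1.154 Ω
  Rs1 = R1 + Rp1 (series, joined only at node 1) = 6.2 + 1.154 = 7.354 Ω
R_eq = 7.354 Ω

Final answer: 7.354 Ω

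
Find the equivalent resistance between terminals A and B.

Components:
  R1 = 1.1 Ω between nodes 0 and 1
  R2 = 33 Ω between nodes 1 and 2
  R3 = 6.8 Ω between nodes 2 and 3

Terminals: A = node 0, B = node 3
Reduce the network between node 0 (A) and node 3 (B) by series/parallel combination:
  Rs1 = R1 + R2 (series, joined only at node 1) = 1.1 + 33 = 34.1 Ω
  Rs2 = R3 + Rs1 (series, joined only at node 2) = 6.8 + 34.1 = 40.9 Ω
R_eq = 40.9 Ω

Final answer: 40.9 Ω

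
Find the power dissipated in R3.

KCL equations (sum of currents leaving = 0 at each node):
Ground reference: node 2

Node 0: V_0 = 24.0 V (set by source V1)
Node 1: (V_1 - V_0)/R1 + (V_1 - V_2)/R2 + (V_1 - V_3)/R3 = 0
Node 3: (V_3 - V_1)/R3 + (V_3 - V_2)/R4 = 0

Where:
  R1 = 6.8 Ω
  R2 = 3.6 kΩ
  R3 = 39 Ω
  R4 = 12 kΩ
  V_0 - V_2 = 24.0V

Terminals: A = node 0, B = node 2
Nodal analysis, taking node 2 as the 0 V reference.
Source V1 fixes V_0 = 24 V.
KCL at each unknown node (sum of currents leaving = 0; resistances in Ω):
  Node 1: (V_1 - 24)/6.8 + (V_1 - 0)/3600 + (V_1 - V_3)/39 = 0
  Node 3: (V_3 - V_1)/39 + (V_3 - 0)/12000 = 0
Collecting terms (coefficients in siemens):
  0.173·V_1 - 0.02564·V_3 = 3.529
  0.02572·V_3 - 0.02564·V_1 = 0
Determinant D = (0.173)(0.02572) - (-0.02564)(-0.02564) = 0.003792
V_1 = [(3.529)(0.02572) - (-0.02564)(0)]/D = 23.94 V
V_3 = [(0.173)(0) - (3.529)(-0.02564)]/D = 23.86 V
I_R3 = (V_1 - V_3)/R3 = (23.94 - 23.86)/39 = 0.001989 A
P_R3 = I_R3² × R3 = (0.001989)² × 39 = 0.0001542 W

Final answer: 0.0001542 W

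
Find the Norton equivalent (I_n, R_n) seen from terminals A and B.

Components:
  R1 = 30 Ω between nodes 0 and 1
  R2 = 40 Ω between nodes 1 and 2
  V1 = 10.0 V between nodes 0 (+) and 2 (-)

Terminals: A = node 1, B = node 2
Find the Thévenin equivalent first; then I_n = V_th/R_th and R_n = R_th.
Step 1 — V_th is the open-circuit voltage V_A - V_B (nothing connected across the terminals).
Nodal analysis, taking node 2 as the 0 V reference.
Source V1 fixes V_0 = 10 V.
KCL at each unknown node (sum of currents leaving = 0; resistances in Ω):
  Node 1: (V_1 - 10)/30 + (V_1 - 0)/40 = 0
Collecting terms: 0.05833 × V_1 = 0.3333  =>  V_1 = 5.714 V
V_th = V_1 - V_2 = 5.714 - 0 = 5.714 V
Step 2 — R_th: zero the source — replace V1 by a short circuit (node 2 merges into node 0) — and find the resistance seen between A (node 1) and B (node 0).
Reduce the network between node 1 (A) and node 0 (B) by series/parallel combination:
  Rp1 = R1 ‖ R2 (parallel, both between nodes 0 and 1) = 1/(1/30 + 1/40) = 17.14 Ω
R_th = 17.14 Ω
I_n = V_th/R_th = 5.714/17.14 = 0.3333 A, and R_n = R_th = 17.14 Ω

Final answer: I_n = 0.3333 A, R_n = 17.14 Ω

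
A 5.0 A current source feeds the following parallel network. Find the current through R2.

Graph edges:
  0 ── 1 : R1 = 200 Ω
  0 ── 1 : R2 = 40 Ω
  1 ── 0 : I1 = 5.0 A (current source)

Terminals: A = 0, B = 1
All resistors sit directly between nodes 0 and 1, so they are in parallel and share one voltage V; the full source current 5 A splits among them.
1/R_par = 1/200 + 1/40 = 0.03 S  =>  R_par = 33.33 Ω
V = I × R_par = 5 × 33.33 = 166.7 V
I_R2 = V/R2 = 166.7/40 = 4.167 A

Final answer: 4.167 A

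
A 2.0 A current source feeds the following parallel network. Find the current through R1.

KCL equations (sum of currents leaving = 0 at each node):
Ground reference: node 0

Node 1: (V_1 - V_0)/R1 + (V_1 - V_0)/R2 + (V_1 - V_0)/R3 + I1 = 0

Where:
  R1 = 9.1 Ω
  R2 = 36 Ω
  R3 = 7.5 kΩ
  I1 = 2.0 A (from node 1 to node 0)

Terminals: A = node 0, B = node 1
All resistors sit directly between nodes 0 and 1, so they are in parallel and share one voltage V; the full source current 2 A splits among them.
1/R_par = 1/9.1 + 1/36 + 1/7500 = 0.1378 S  =>  R_par = 7.257 Ω
V = I × R_par = 2 × 7.257 = 14.51 V
I_R1 = V/R1 = 14.51/9.1 = 1.595 A

Final answer: 1.595 A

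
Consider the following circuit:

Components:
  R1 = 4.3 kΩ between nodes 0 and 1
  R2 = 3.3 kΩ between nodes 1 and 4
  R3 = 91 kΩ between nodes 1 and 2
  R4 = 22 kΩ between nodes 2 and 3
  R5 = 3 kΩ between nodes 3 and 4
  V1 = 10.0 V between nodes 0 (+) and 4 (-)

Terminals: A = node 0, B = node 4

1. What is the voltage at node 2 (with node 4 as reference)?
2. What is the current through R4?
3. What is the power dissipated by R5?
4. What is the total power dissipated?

Nodal analysis, taking node 4 as the 0 V reference.
Source V1 fixes V_0 = 10 V.
KCL at each unknown node (sum of currents leaving = 0; resistances in Ω):
  Node 1: (V_1 - 10)/4300 + (V_1 - 0)/3300 + (V_1 - V_2)/91000 = 0
  Node 2: (V_2 - V_1)/91000 + (V_2 - V_3)/22000 = 0
  Node 3: (V_3 - V_2)/22000 + (V_3 - 0)/3000 = 0
Collecting terms (coefficients in siemens):
  0.0005466·V_1 - 0.00001099·V_2 = 0.002326
  0.00005644·V_2 - 0.00001099·V_1 - 0.00004545·V_3 = 0
  0.0003788·V_3 - 0.00004545·V_2 = 0
Solving these 3 simultaneous equations (Gaussian elimination) gives:
  V_1 = 4.273 V, V_2 = 0.921 V, V_3 = 0.1105 V
Part 1:
  Read off the nodal solution: V_2 = 0.921 V
Part 2:
  I_R4 = (V_2 - V_3)/R4 = (0.921 - 0.1105)/22000 = 0.00003684 A
  Magnitude: I_R4 = 0.00003684 A
Part 3:
  I_R5 = (V_3 - V_4)/R5 = (0.1105 - 0)/3000 = 0.00003684 A
  P_R5 = I_R5² × R5 = (0.00003684)² × 3000 = 0.000004071 W
Part 4:
  Power in each resistor, P = (ΔV)²/R:
    P_R1 = (10 - 4.273)²/4300 = 0.007627 W
    P_R2 = (4.273 - 0)²/3300 = 0.005534 W
    P_R3 = (4.273 - 0.921)²/91000 = 0.0001235 W
    P_R4 = (0.921 - 0.1105)²/22000 = 0.00002986 W
    P_R5 = (0.1105 - 0)²/3000 = 0.000004071 W
  P_total = P_R1 + P_R2 + P_R3 + P_R4 + P_R5 = 0.01332 W

Final answers:
1. V_2 = 0.921 V
2. I_R4 = 3.684e-05 A
3. P_R5 = 4.071e-06 W
4. P_total = 0.01332 W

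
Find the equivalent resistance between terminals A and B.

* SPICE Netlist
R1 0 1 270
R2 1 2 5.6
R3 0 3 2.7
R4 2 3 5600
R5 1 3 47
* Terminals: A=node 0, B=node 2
The network is not a plain series/parallel combination. Inject a 1 A test current into terminal A (node 0) and return it from terminal B (node 2); then R_eq = V_A / (1 A).
Nodal analysis, taking node 2 as the 0 V reference.
Current source I_test pushes 1 A into node 0 and draws it out of node 2.
KCL at each unknown node (sum of currents leaving = 0; resistances in Ω):
  Node 0: (V_0 - V_1)/270 + (V_0 - V_3)/2.7 - 1 = 0
  Node 1: (V_1 - V_0)/270 + (V_1 - 0)/5.6 + (V_1 - V_3)/47 = 0
  Node 3: (V_3 - V_0)/2.7 + (V_3 - V_1)/47 + (V_3 - 0)/5600 = 0
Collecting terms (coefficients in siemens):
  0.3741·V_0 - 0.003704·V_1 - 0.3704·V_3 = 1
  0.2036·V_1 - 0.003704·V_0 - 0.02128·V_3 = 0
  0.3918·V_3 - 0.3704·V_0 - 0.02128·V_1 = 0
Solving these 3 simultaneous equations (Gaussian elimination) gives:
  V_0 = 47.21 V, V_1 = 5.555 V, V_3 = 44.93 V
R_eq = V_0 / 1 A = 47.21 Ω

Final answer: 47.21 Ω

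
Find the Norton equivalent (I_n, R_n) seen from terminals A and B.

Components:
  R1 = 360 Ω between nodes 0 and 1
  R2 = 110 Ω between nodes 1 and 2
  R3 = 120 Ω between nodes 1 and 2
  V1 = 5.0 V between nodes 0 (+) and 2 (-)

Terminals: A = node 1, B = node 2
Find the Thévenin equivalent first; then I_n = V_th/R_th and R_n = R_th.
Step 1 — V_th is the open-circuit voltage V_A - V_B (nothing connected across the terminals).
Nodal analysis, taking node 2 as the 0 V reference.
Source V1 fixes V_0 = 5 V.
KCL at each unknown node (sum of currents leaving = 0; resistances in Ω):
  Node 1: (V_1 - 5)/360 + (V_1 - 0)/110 + (V_1 - 0)/120 = 0
Collecting terms: 0.0202 × V_1 = 0.01389  =>  V_1 = 0.6875 V
V_th = V_1 - V_2 = 0.6875 - 0 = 0.6875 V
Step 2 — R_th: zero the source — replace V1 by a short circuit (node 2 merges into node 0) — and find the resistance seen between A (node 1) and B (node 0).
Reduce the network between node 1 (A) and node 0 (B) by series/parallel combination:
  Rp1 = R1 ‖ R2 ‖ R3 (parallel, all between nodes 0 and 1) = 1/(1/360 + 1/110 + 1/120) = 49.5 Ω
R_th = 49.5 Ω
I_n = V_th/R_th = 0.6875/49.5 = 0.01389 A, and R_n = R_th = 49.5 Ω

Final answer: I_n = 0.01389 A, R_n = 49.5 Ω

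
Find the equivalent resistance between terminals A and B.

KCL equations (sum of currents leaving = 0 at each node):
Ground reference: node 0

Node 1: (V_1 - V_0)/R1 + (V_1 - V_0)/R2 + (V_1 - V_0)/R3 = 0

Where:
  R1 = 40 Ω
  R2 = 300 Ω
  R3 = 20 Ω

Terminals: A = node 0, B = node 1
Reduce the network between node 0 (A) and node 1 (B) by series/parallel combination:
  Rp1 = R1 ‖ R2 ‖ R3 (parallel, all between nodes 0 and 1) = 1/(1/40 + 1/300 + 1/20) = 12.77 Ω
R_eq = 12.77 Ω

Final answer: 12.77 Ω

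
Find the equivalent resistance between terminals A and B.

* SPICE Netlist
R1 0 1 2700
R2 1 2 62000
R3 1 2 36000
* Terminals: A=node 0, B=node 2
Reduce the network between node 0 (A) and node 2 (B) by series/parallel combination:
  Rp1 = R2 ‖ R3 (parallel, both between nodes 1 and 2) = 1/(1/62000 + 1/36000) = 22780 Ω
  Rs1 = R1 + Rp1 (series, joined only at node 1) = 2700 + 22780 = 25480 Ω
R_eq = 25.48 kΩ

Final answer: 25.48 kΩ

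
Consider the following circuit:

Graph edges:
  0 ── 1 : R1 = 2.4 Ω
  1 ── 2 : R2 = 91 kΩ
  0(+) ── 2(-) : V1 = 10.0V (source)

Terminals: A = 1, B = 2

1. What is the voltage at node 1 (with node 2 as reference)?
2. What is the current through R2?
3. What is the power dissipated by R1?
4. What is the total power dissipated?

Nodal analysis, taking node 2 as the 0 V reference.
Source V1 fixes V_0 = 10 V.
KCL at each unknown node (sum of currents leaving = 0; resistances in Ω):
  Node 1: (V_1 - 10)/2.4 + (V_1 - 0)/91000 = 0
Collecting terms: 0.4167 × V_1 = 4.167  =>  V_1 = 10 V
Part 1:
  Read off the nodal solution: V_1 = 10 V
Part 2:
  I_R2 = (V_1 - V_2)/R2 = (10 - 0)/91000 = 0.0001099 A
  Magnitude: I_R2 = 0.0001099 A
Part 3:
  I_R1 = (V_0 - V_1)/R1 = (10 - 10)/2.4 = 0.0001099 A
  P_R1 = I_R1² × R1 = (0.0001099)² × 2.4 = 0.00000002898 W
Part 4:
  Power in each resistor, P = (ΔV)²/R:
    P_R1 = (10 - 10)²/2.4 = 0.00000002898 W
    P_R2 = (10 - 0)²/91000 = 0.001099 W
  P_total = P_R1 + P_R2 = 0.001099 W

Final answers:
1. V_1 = 10 V
2. I_R2 = 0.0001099 A
3. P_R1 = 2.898e-08 W
4. P_total = 0.001099 W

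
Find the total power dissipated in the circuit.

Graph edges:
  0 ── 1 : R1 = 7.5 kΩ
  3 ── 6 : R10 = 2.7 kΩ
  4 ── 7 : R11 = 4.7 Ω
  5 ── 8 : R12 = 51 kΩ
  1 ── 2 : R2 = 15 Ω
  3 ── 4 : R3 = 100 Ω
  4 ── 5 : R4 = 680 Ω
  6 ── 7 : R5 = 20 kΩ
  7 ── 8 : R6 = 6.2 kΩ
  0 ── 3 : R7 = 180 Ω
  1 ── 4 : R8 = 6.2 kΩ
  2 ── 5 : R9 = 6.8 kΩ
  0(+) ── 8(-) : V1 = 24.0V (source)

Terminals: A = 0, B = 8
Nodal analysis, taking node 8 as the 0 V reference.
Source V1 fixes V_0 = 24 V.
KCL at each unknown node (sum of currents leaving = 0; resistances in Ω):
  Node 1: (V_1 - 24)/7500 + (V_1 - V_2)/15 + (V_1 - V_4)/6200 = 0
  Node 2: (V_2 - V_1)/15 + (V_2 - V_5)/6800 = 0
  Node 3: (V_3 - V_4)/100 + (V_3 - 24)/180 + (V_3 - V_6)/2700 = 0
  Node 4: (V_4 - V_3)/100 + (V_4 - V_5)/680 + (V_4 - V_1)/6200 + (V_4 - V_7)/4.7 = 0
  Node 5: (V_5 - V_4)/680 + (V_5 - V_2)/6800 + (V_5 - 0)/51000 = 0
  Node 6: (V_6 - V_7)/20000 + (V_6 - V_3)/2700 = 0
  Node 7: (V_7 - V_6)/20000 + (V_7 - 0)/6200 + (V_7 - V_4)/4.7 = 0
Collecting terms (coefficients in siemens):
  0.06696·V_1 - 0.06667·V_2 - 0.0001613·V_4 = 0.0032
  0.06681·V_2 - 0.06667·V_1 - 0.0001471·V_5 = 0
  0.01593·V_3 - 0.01·V_4 - 0.0003704·V_6 = 0.1333
  0.2244·V_4 - 0.0001613·V_1 - 0.01·V_3 - 0.001471·V_5 - 0.2128·V_7 = 0
  0.001637·V_5 - 0.0001471·V_2 - 0.001471·V_4 = 0
  0.0004204·V_6 - 0.0003704·V_3 - 0.00005·V_7 = 0
  0.213·V_7 - 0.2128·V_4 - 0.00005·V_6 = 0
Solving these 7 simultaneous equations (Gaussian elimination) gives:
  V_1 = 23.13 V, V_2 = 23.13 V, V_3 = 23.28 V, V_4 = 22.88 V
  V_5 = 22.63 V, V_6 = 23.23 V, V_7 = 22.86 V
Power in each resistor, P = (ΔV)²/R:
  P_R1 = (24 - 23.13)²/7500 = 0.0001002 W
  P_R2 = (23.13 - 23.13)²/15 = 0.00000008293 W
  P_R3 = (23.28 - 22.88)²/100 = 0.001597 W
  P_R4 = (22.88 - 22.63)²/680 = 0.00009274 W
  P_R5 = (23.23 - 22.86)²/20000 = 0.000006747 W
  P_R6 = (22.86 - 0)²/6200 = 0.08429 W
  P_R7 = (24 - 23.28)²/180 = 0.002902 W
  P_R8 = (23.13 - 22.88)²/6200 = 0.00001054 W
  P_R9 = (23.13 - 22.63)²/6800 = 0.00003759 W
  P_R10 = (23.28 - 23.23)²/2700 = 0.0000009108 W
  P_R11 = (22.88 - 22.86)²/4.7 = 0.00006326 W
  P_R12 = (22.63 - 0)²/51000 = 0.01004 W
P_total = P_R1 + P_R2 + P_R3 + P_R4 + P_R5 + P_R6 + P_R7 + P_R8 + P_R9 + P_R10 + P_R11 + P_R12 = 0.09914 W

Final answer: 0.09914 W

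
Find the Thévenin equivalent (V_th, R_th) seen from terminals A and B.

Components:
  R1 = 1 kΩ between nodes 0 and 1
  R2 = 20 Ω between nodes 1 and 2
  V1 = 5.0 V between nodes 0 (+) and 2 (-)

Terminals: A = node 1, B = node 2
Step 1 — V_th is the open-circuit voltage V_A - V_B (nothing connected across the terminals).
Nodal analysis, taking node 2 as the 0 V reference.
Source V1 fixes V_0 = 5 V.
KCL at each unknown node (sum of currents leaving = 0; resistances in Ω):
  Node 1: (V_1 - 5)/1000 + (V_1 - 0)/20 = 0
Collecting terms: 0.051 × V_1 = 0.005  =>  V_1 = 0.09804 V
V_th = V_1 - V_2 = 0.09804 - 0 = 0.09804 V
Step 2 — R_th: zero the source — replace V1 by a short circuit (node 2 merges into node 0) — and find the resistance seen between A (node 1) and B (node 0).
Reduce the network between node 1 (A) and node 0 (B) by series/parallel combination:
  Rp1 = R1 ‖ R2 (parallel, both between nodes 0 and 1) = 1/(1/1000 + 1/20) = 19.61 Ω
R_th = 19.61 Ω

Final answer: V_th = 0.09804 V, R_th = 19.61 Ω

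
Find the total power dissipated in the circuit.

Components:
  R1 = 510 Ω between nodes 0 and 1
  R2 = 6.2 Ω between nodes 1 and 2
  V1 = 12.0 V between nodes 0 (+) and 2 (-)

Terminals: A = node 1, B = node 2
Nodal analysis, taking node 2 as the 0 V reference.
Source V1 fixes V_0 = 12 V.
KCL at each unknown node (sum of currents leaving = 0; resistances in Ω):
  Node 1: (V_1 - 12)/510 + (V_1 - 0)/6.2 = 0
Collecting terms: 0.1633 × V_1 = 0.02353  =>  V_1 = 0.1441 V
Power in each resistor, P = (ΔV)²/R:
  P_R1 = (12 - 0.1441)²/510 = 0.2756 W
  P_R2 = (0.1441 - 0)²/6.2 = 0.003351 W
P_total = P_R1 + P_R2 = 0.279 W

Final answer: 0.279 W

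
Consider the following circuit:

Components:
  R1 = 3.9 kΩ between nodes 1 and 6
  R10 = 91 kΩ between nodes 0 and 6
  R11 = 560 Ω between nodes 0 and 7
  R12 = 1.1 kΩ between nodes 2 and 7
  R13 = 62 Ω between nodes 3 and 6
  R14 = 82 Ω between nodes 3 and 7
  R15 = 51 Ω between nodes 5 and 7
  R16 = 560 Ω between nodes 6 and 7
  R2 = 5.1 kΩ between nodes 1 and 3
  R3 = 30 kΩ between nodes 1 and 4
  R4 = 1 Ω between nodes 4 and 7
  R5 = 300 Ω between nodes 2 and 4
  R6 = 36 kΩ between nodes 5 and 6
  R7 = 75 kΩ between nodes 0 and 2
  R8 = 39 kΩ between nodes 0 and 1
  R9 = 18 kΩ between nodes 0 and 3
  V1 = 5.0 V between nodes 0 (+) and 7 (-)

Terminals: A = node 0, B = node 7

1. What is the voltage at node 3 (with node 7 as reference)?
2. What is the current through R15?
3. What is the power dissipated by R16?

Nodal analysis, taking node 7 as the 0 V reference.
Source V1 fixes V_0 = 5 V.
KCL at each unknown node (sum of currents leaving = 0; resistances in Ω):
  Node 1: (V_1 - V_6)/3900 + (V_1 - V_3)/5100 + (V_1 - V_4)/30000 + (V_1 - 5)/39000 = 0
  Node 2: (V_2 - V_4)/300 + (V_2 - 5)/75000 + (V_2 - 0)/1100 = 0
  Node 3: (V_3 - V_1)/5100 + (V_3 - 5)/18000 + (V_3 - V_6)/62 + (V_3 - 0)/82 = 0
  Node 4: (V_4 - V_1)/30000 + (V_4 - 0)/1 + (V_4 - V_2)/300 = 0
  Node 5: (V_5 - V_6)/36000 + (V_5 - 0)/51 = 0
  Node 6: (V_6 - V_1)/3900 + (V_6 - V_5)/36000 + (V_6 - 5)/91000 + (V_6 - V_3)/62 + (V_6 - 0)/560 = 0
Collecting terms (coefficients in siemens):
  0.0005115·V_1 - 0.0001961·V_3 - 0.00003333·V_4 - 0.0002564·V_6 = 0.0001282
  0.004256·V_2 - 0.003333·V_4 = 0.00006667
  0.02858·V_3 - 0.0001961·V_1 - 0.01613·V_6 = 0.0002778
  1.003·V_4 - 0.00003333·V_1 - 0.003333·V_2 = 0
  0.01964·V_5 - 0.00002778·V_6 = 0
  0.01821·V_6 - 0.0002564·V_1 - 0.01613·V_3 - 0.00002778·V_5 = 0.00005495
Solving these 6 simultaneous equations (Gaussian elimination) gives:
  V_1 = 0.2799 V, V_2 = 0.01571 V, V_3 = 0.03113 V, V_4 = 0.0000615 V
  V_5 = 0.00004886 V, V_6 = 0.03454 V
Part 1:
  Read off the nodal solution: V_3 = 0.03113 V
Part 2:
  I_R15 = (V_5 - V_7)/R15 = (0.00004886 - 0)/51 = 0.000000958 A
  Magnitude: I_R15 = 0.000000958 A
Part 3:
  I_R16 = (V_6 - V_7)/R16 = (0.03454 - 0)/560 = 0.00006167 A
  P_R16 = I_R16² × R16 = (0.00006167)² × 560 = 0.00000213 W

Final answers:
1. V_3 = 0.03113 V
2. I_R15 = 9.58e-07 A
3. P_R16 = 2.13e-06 W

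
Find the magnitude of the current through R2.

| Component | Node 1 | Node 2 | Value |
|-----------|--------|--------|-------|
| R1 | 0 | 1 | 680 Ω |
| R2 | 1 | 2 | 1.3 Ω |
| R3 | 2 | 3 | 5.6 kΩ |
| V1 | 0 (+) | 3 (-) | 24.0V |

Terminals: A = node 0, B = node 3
Nodal analysis, taking node 3 as the 0 V reference.
Source V1 fixes V_0 = 24 V.
KCL at each unknown node (sum of currents leaving = 0; resistances in Ω):
  Node 1: (V_1 - 24)/680 + (V_1 - V_2)/1.3 = 0
  Node 2: (V_2 - V_1)/1.3 + (V_2 - 0)/5600 = 0
Collecting terms (coefficients in siemens):
  0.7707·V_1 - 0.7692·V_2 = 0.03529
  0.7694·V_2 - 0.7692·V_1 = 0
Determinant D = (0.7707)(0.7694) - (-0.7692)(-0.7692) = 0.001269
V_1 = [(0.03529)(0.7694) - (-0.7692)(0)]/D = 21.4 V
V_2 = [(0.7707)(0) - (0.03529)(-0.7692)]/D = 21.4 V
I_R2 = (V_1 - V_2)/R2 = (21.4 - 21.4)/1.3 = 0.003821 A
|I_R2| = 0.003821 A

Final answer: |I_R2| = 0.003821 A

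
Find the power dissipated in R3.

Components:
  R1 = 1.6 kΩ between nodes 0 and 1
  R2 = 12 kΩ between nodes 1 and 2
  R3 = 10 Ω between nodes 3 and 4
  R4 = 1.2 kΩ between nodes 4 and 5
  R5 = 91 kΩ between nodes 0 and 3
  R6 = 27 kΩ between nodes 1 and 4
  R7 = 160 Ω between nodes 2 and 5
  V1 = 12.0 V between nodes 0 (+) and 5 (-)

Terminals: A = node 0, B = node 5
Nodal analysis, taking node 5 as the 0 V reference.
Source V1 fixes V_0 = 12 V.
KCL at each unknown node (sum of currents leaving = 0; resistances in Ω):
  Node 1: (V_1 - 12)/1600 + (V_1 - V_2)/12000 + (V_1 - V_4)/27000 = 0
  Node 2: (V_2 - V_1)/12000 + (V_2 - 0)/160 = 0
  Node 3: (V_3 - V_4)/10 + (V_3 - 12)/91000 = 0
  Node 4: (V_4 - V_3)/10 + (V_4 - 0)/1200 + (V_4 - V_1)/27000 = 0
Collecting terms (coefficients in siemens):
  0.0007454·V_1 - 0.00008333·V_2 - 0.00003704·V_4 = 0.0075
  0.006333·V_2 - 0.00008333·V_1 = 0
  0.1·V_3 - 0.1·V_4 = 0.0001319
  0.1009·V_4 - 0.00003704·V_1 - 0.1·V_3 = 0
Solving these 4 simultaneous equations (Gaussian elimination) gives:
  V_1 = 10.11 V, V_2 = 0.133 V, V_3 = 0.5755 V, V_4 = 0.5743 V
I_R3 = (V_3 - V_4)/R3 = (0.5755 - 0.5743)/10 = 0.0001255 A
P_R3 = I_R3² × R3 = (0.0001255)² × 10 = 0.0000001576 W

Final answer: 1.576e-07 W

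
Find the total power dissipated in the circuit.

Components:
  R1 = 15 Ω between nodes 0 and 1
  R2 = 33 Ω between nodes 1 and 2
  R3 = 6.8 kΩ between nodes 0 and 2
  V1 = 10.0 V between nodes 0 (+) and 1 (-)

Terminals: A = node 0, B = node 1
Nodal analysis, taking node 1 as the 0 V reference.
Source V1 fixes V_0 = 10 V.
KCL at each unknown node (sum of currents leaving = 0; resistances in Ω):
  Node 2: (V_2 - 0)/33 + (V_2 - 10)/6800 = 0
Collecting terms: 0.03045 × V_2 = 0.001471  =>  V_2 = 0.0483 V
Power in each resistor, P = (ΔV)²/R:
  P_R1 = (10 - 0)²/15 = 6.667 W
  P_R2 = (0 - 0.0483)²/33 = 0.00007068 W
  P_R3 = (10 - 0.0483)²/6800 = 0.01456 W
P_total = P_R1 + P_R2 + P_R3 = 6.681 W

Final answer: 6.681 W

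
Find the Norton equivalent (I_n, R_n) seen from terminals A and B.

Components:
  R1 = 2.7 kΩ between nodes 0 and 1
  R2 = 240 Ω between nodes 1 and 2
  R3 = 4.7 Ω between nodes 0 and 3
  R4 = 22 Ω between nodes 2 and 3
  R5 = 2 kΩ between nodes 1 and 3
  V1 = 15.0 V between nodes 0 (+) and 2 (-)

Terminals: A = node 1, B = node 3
Find the Thévenin equivalent first; then I_n = V_th/R_th and R_n = R_th.
Step 1 — V_th is the open-circuit voltage V_A - V_B (nothing connected across the terminals).
Nodal analysis, taking node 2 as the 0 V reference.
Source V1 fixes V_0 = 15 V.
KCL at each unknown node (sum of currents leaving = 0; resistances in Ω):
  Node 1: (V_1 - 15)/2700 + (V_1 - 0)/240 + (V_1 - V_3)/2000 = 0
  Node 3: (V_3 - 15)/4.7 + (V_3 - 0)/22 + (V_3 - V_1)/2000 = 0
Collecting terms (coefficients in siemens):
  0.005037·V_1 - 0.0005·V_3 = 0.005556
  0.2587·V_3 - 0.0005·V_1 = 3.191
Determinant D = (0.005037)(0.2587) - (-0.0005)(-0.0005) = 0.001303
V_1 = [(0.005556)(0.2587) - (-0.0005)(3.191)]/D = 2.328 V
V_3 = [(0.005037)(3.191) - (0.005556)(-0.0005)]/D = 12.34 V
V_th = V_1 - V_3 = 2.328 - 12.34 = -10.01 V
Step 2 — R_th: zero the source — replace V1 by a short circuit (node 2 merges into node 0) — and find the resistance seen between A (node 1) and B (node 3).
Reduce the network between node 1 (A) and node 3 (B) by series/parallel combination:
  Rp1 = R1 ‖ R2 (parallel, both between nodes 0 and 1) = 1/(1/2700 + 1/240) = 220.4 Ω
  Rp2 = R3 ‖ R4 (parallel, both between nodes 0 and 3) = 1/(1/4.7 + 1/22) = 3.873 Ω
  Rs1 = Rp1 + Rp2 (series, joined only at node 0) = 220.4 + 3.873 = 224.3 Ω
  Rp3 = R5 ‖ Rs1 (parallel, both between nodes 1 and 3) = 1/(1/2000 + 1/224.3) = 201.7 Ω
R_th = 201.7 Ω
I_n = V_th/R_th = -10.01/201.7 = -0.04965 A, and R_n = R_th = 201.7 Ω

Final answer: I_n = -0.04965 A, R_n = 201.7 Ω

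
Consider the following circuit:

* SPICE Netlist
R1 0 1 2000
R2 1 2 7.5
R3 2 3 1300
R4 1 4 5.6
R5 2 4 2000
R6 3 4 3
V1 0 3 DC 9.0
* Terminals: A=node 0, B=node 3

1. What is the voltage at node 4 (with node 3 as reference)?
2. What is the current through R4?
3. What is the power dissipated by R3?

Nodal analysis, taking node 3 as the 0 V reference.
Source V1 fixes V_0 = 9 V.
KCL at each unknown node (sum of currents leaving = 0; resistances in Ω):
  Node 1: (V_1 - 9)/2000 + (V_1 - V_2)/7.5 + (V_1 - V_4)/5.6 = 0
  Node 2: (V_2 - V_1)/7.5 + (V_2 - 0)/1300 + (V_2 - V_4)/2000 = 0
  Node 4: (V_4 - V_1)/5.6 + (V_4 - V_2)/2000 + (V_4 - 0)/3 = 0
Collecting terms (coefficients in siemens):
  0.3124·V_1 - 0.1333·V_2 - 0.1786·V_4 = 0.0045
  0.1346·V_2 - 0.1333·V_1 - 0.0005·V_4 = 0
  0.5124·V_4 - 0.1786·V_1 - 0.0005·V_2 = 0
Solving these 3 simultaneous equations (Gaussian elimination) gives:
  V_1 = 0.03822 V, V_2 = 0.03791 V, V_4 = 0.01336 V
Part 1:
  Read off the nodal solution: V_4 = 0.01336 V
Part 2:
  I_R4 = (V_1 - V_4)/R4 = (0.03822 - 0.01336)/5.6 = 0.004439 A
  Magnitude: I_R4 = 0.004439 A
Part 3:
  I_R3 = (V_2 - V_3)/R3 = (0.03791 - 0)/1300 = 0.00002916 A
  P_R3 = I_R3² × R3 = (0.00002916)² × 1300 = 0.000001105 W

Final answers:
1. V_4 = 0.01336 V
2. I_R4 = 0.004439 A
3. P_R3 = 1.105e-06 W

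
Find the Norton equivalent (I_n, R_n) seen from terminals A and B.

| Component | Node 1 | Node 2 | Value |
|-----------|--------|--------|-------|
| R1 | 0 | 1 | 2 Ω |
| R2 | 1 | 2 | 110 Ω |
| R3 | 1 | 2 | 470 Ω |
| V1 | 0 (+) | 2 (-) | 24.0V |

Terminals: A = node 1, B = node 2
Find the Thévenin equivalent first; then I_n = V_th/R_th and R_n = R_th.
Step 1 — V_th is the open-circuit voltage V_A - V_B (nothing connected across the terminals).
Nodal analysis, taking node 2 as the 0 V reference.
Source V1 fixes V_0 = 24 V.
KCL at each unknown node (sum of currents leaving = 0; resistances in Ω):
  Node 1: (V_1 - 24)/2 + (V_1 - 0)/110 + (V_1 - 0)/470 = 0
Collecting terms: 0.5112 × V_1 = 12  =>  V_1 = 23.47 V
V_th = V_1 - V_2 = 23.47 - 0 = 23.47 V
Step 2 — R_th: zero the source — replace V1 by a short circuit (node 2 merges into node 0) — and find the resistance seen between A (node 1) and B (node 0).
Reduce the network between node 1 (A) and node 0 (B) by series/parallel combination:
  Rp1 = R1 ‖ R2 ‖ R3 (parallel, all between nodes 0 and 1) = 1/(1/2 + 1/110 + 1/470) = 1.956 Ω
R_th = 1.956 Ω
I_n = V_th/R_th = 23.47/1.956 = 12 A, and R_n = R_th = 1.956 Ω

Final answer: I_n = 12 A, R_n = 1.956 Ω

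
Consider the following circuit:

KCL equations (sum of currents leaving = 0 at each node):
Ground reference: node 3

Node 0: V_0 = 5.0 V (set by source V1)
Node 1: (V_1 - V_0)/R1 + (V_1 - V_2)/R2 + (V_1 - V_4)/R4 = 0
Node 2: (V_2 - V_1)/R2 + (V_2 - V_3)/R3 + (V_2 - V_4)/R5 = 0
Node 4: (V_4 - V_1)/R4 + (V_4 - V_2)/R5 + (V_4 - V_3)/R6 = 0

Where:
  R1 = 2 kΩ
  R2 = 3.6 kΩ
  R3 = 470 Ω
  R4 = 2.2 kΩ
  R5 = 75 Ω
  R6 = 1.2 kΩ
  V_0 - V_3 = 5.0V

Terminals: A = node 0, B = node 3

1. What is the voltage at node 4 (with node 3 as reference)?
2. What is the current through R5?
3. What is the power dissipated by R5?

Nodal analysis, taking node 3 as the 0 V reference.
Source V1 fixes V_0 = 5 V.
KCL at each unknown node (sum of currents leaving = 0; resistances in Ω):
  Node 1: (V_1 - 5)/2000 + (V_1 - V_2)/3600 + (V_1 - V_4)/2200 = 0
  Node 2: (V_2 - V_1)/3600 + (V_2 - 0)/470 + (V_2 - V_4)/75 = 0
  Node 4: (V_4 - V_1)/2200 + (V_4 - V_2)/75 + (V_4 - 0)/1200 = 0
Collecting terms (coefficients in siemens):
  0.001232·V_1 - 0.0002778·V_2 - 0.0004545·V_4 = 0.0025
  0.01574·V_2 - 0.0002778·V_1 - 0.01333·V_4 = 0
  0.01462·V_4 - 0.0004545·V_1 - 0.01333·V_2 = 0
Solving these 3 simultaneous equations (Gaussian elimination) gives:
  V_1 = 2.306 V, V_2 = 0.4459 V, V_4 = 0.4783 V
Part 1:
  Read off the nodal solution: V_4 = 0.4783 V
Part 2:
  I_R5 = (V_2 - V_4)/R5 = (0.4459 - 0.4783)/75 = -0.0004321 A
  Magnitude: I_R5 = 0.0004321 A
Part 3:
  I_R5 = (V_2 - V_4)/R5 = (0.4459 - 0.4783)/75 = -0.0004321 A
  P_R5 = I_R5² × R5 = (-0.0004321)² × 75 = 0.000014 W

Final answers:
1. V_4 = 0.4783 V
2. I_R5 = 0.0004321 A
3. P_R5 = 1.4e-05 W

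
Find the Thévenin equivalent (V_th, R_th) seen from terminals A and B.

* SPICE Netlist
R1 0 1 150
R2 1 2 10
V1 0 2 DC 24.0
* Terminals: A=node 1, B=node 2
Step 1 — V_th is the open-circuit voltage V_A - V_B (nothing connected across the terminals).
Nodal analysis, taking node 2 as the 0 V reference.
Source V1 fixes V_0 = 24 V.
KCL at each unknown node (sum of currents leaving = 0; resistances in Ω):
  Node 1: (V_1 - 24)/150 + (V_1 - 0)/10 = 0
Collecting terms: 0.1067 × V_1 = 0.16  =>  V_1 = 1.5 V
V_th = V_1 - V_2 = 1.5 - 0 = 1.5 V
Step 2 — R_th: zero the source — replace V1 by a short circuit (node 2 merges into node 0) — and find the resistance seen between A (node 1) and B (node 0).
Reduce the network between node 1 (A) and node 0 (B) by series/parallel combination:
  Rp1 = R1 ‖ R2 (parallel, both between nodes 0 and 1) = 1/(1/150 + 1/10) = 9.375 Ω
R_th = 9.375 Ω

Final answer: V_th = 1.5 V, R_th = 9.375 Ω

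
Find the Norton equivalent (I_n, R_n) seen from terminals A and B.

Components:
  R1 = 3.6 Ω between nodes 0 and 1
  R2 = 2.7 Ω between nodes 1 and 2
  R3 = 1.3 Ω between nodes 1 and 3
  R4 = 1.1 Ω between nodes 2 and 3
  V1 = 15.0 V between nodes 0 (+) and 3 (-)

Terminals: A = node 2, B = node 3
Find the Thévenin equivalent first; then I_n = V_th/R_th and R_n = R_th.
Step 1 — V_th is the open-circuit voltage V_A - V_B (nothing connected across the terminals).
Nodal analysis, taking node 3 as the 0 V reference.
Source V1 fixes V_0 = 15 V.
KCL at each unknown node (sum of currents leaving = 0; resistances in Ω):
  Node 1: (V_1 - 15)/3.6 + (V_1 - V_2)/2.7 + (V_1 - 0)/1.3 = 0
  Node 2: (V_2 - V_1)/2.7 + (V_2 - 0)/1.1 = 0
Collecting terms (coefficients in siemens):
  1.417·V_1 - 0.3704·V_2 = 4.167
  1.279·V_2 - 0.3704·V_1 = 0
Determinant D = (1.417)(1.279) - (-0.3704)(-0.3704) = 1.676
V_1 = [(4.167)(1.279) - (-0.3704)(0)]/D = 3.18 V
V_2 = [(1.417)(0) - (4.167)(-0.3704)]/D = 0.9206 V
V_th = V_2 - V_3 = 0.9206 - 0 = 0.9206 V
Step 2 — R_th: zero the source — replace V1 by a short circuit (node 3 merges into node 0) — and find the resistance seen between A (node 2) and B (node 0).
Reduce the network between node 2 (A) and node 0 (B) by series/parallel combination:
  Rp1 = R1 ‖ R3 (parallel, both between nodes 0 and 1) = 1/(1/3.6 + 1/1.3) = 0.9551 Ω
  Rs1 = R2 + Rp1 (series, joined only at node 1) = 2.7 + 0.9551 = 3.655 Ω
  Rp2 = R4 ‖ Rs1 (parallel, both between nodes 0 and 2) = 1/(1/1.1 + 1/3.655) = 0.8455 Ω
R_th = 0.8455 Ω
I_n = V_th/R_th = 0.9206/0.8455 = 1.089 A, and R_n = R_th = 0.8455 Ω

Final answer: I_n = 1.089 A, R_n = 0.8455 Ω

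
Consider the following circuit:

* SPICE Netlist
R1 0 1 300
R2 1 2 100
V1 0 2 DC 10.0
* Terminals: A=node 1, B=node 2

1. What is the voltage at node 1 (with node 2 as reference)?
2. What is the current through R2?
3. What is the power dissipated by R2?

Nodal analysis, taking node 2 as the 0 V reference.
Source V1 fixes V_0 = 10 V.
KCL at each unknown node (sum of currents leaving = 0; resistances in Ω):
  Node 1: (V_1 - 10)/300 + (V_1 - 0)/100 = 0
Collecting terms: 0.01333 × V_1 = 0.03333  =>  V_1 = 2.5 V
Part 1:
  Read off the nodal solution: V_1 = 2.5 V
Part 2:
  I_R2 = (V_1 - V_2)/R2 = (2.5 - 0)/100 = 0.025 A
  Magnitude: I_R2 = 0.025 A
Part 3:
  I_R2 = (V_1 - V_2)/R2 = (2.5 - 0)/100 = 0.025 A
  P_R2 = I_R2² × R2 = (0.025)² × 100 = 0.0625 W

Final answers:
1. V_1 = 2.5 V
2. I_R2 = 0.025 A
3. P_R2 = 0.0625 W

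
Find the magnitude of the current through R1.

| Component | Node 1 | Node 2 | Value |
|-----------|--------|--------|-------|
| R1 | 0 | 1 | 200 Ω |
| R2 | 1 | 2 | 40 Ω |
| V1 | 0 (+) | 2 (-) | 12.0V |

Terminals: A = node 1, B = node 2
Nodal analysis, taking node 2 as the 0 V reference.
Source V1 fixes V_0 = 12 V.
KCL at each unknown node (sum of currents leaving = 0; resistances in Ω):
  Node 1: (V_1 - 12)/200 + (V_1 - 0)/40 = 0
Collecting terms: 0.03 × V_1 = 0.06  =>  V_1 = 2 V
I_R1 = (V_0 - V_1)/R1 = (12 - 2)/200 = 0.05 A
|I_R1| = 0.05 A

Final answer: |I_R1| = 0.05 A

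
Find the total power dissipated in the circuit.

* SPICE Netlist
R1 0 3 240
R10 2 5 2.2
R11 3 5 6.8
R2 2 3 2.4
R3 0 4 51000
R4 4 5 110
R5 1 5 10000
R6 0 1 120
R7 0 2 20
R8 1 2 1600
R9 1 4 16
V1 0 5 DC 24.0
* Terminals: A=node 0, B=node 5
Nodal analysis, taking node 5 as the 0 V reference.
Source V1 fixes V_0 = 24 V.
KCL at each unknown node (sum of currents leaving = 0; resistances in Ω):
  Node 1: (V_1 - 0)/10000 + (V_1 - 24)/120 + (V_1 - V_2)/1600 + (V_1 - V_4)/16 = 0
  Node 2: (V_2 - V_3)/2.4 + (V_2 - 24)/20 + (V_2 - V_1)/1600 + (V_2 - 0)/2.2 = 0
  Node 3: (V_3 - 24)/240 + (V_3 - V_2)/2.4 + (V_3 - 0)/6.8 = 0
  Node 4: (V_4 - 24)/51000 + (V_4 - 0)/110 + (V_4 - V_1)/16 = 0
Collecting terms (coefficients in siemens):
  0.07156·V_1 - 0.000625·V_2 - 0.0625·V_4 = 0.2
  0.9218·V_2 - 0.000625·V_1 - 0.4167·V_3 = 1.2
  0.5679·V_3 - 0.4167·V_2 = 0.1
  0.07161·V_4 - 0.0625·V_1 = 0.0004706
Solving these 4 simultaneous equations (Gaussian elimination) gives:
  V_1 = 11.86 V, V_2 = 2.079 V, V_3 = 1.701 V, V_4 = 10.36 V
Power in each resistor, P = (ΔV)²/R:
  P_R1 = (24 - 1.701)²/240 = 2.072 W
  P_R2 = (2.079 - 1.701)²/2.4 = 0.05937 W
  P_R3 = (24 - 10.36)²/51000 = 0.00365 W
  P_R4 = (10.36 - 0)²/110 = 0.975 W
  P_R5 = (11.86 - 0)²/10000 = 0.01406 W
  P_R6 = (24 - 11.86)²/120 = 1.228 W
  P_R7 = (24 - 2.079)²/20 = 24.03 W
  P_R8 = (11.86 - 2.079)²/1600 = 0.05978 W
  P_R9 = (11.86 - 10.36)²/16 = 0.141 W
  P_R10 = (2.079 - 0)²/2.2 = 1.964 W
  P_R11 = (1.701 - 0)²/6.8 = 0.4256 W
P_total = P_R1 + P_R2 + P_R3 + P_R4 + P_R5 + P_R6 + P_R7 + P_R8 + P_R9 + P_R10 + P_R11 = 30.97 W

Final answer: 30.97 W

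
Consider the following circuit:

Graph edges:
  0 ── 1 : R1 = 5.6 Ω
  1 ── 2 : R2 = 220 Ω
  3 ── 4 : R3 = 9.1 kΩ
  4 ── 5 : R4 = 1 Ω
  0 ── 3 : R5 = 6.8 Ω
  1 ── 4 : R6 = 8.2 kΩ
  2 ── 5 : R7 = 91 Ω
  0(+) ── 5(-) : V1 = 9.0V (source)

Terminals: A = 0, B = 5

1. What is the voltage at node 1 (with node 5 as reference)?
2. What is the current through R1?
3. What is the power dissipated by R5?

Nodal analysis, taking node 5 as the 0 V reference.
Source V1 fixes V_0 = 9 V.
KCL at each unknown node (sum of currents leaving = 0; resistances in Ω):
  Node 1: (V_1 - 9)/5.6 + (V_1 - V_2)/220 + (V_1 - V_4)/8200 = 0
  Node 2: (V_2 - V_1)/220 + (V_2 - 0)/91 = 0
  Node 3: (V_3 - V_4)/9100 + (V_3 - 9)/6.8 = 0
  Node 4: (V_4 - V_3)/9100 + (V_4 - 0)/1 + (V_4 - V_1)/8200 = 0
Collecting terms (coefficients in siemens):
  0.1832·V_1 - 0.004545·V_2 - 0.000122·V_4 = 1.607
  0.01553·V_2 - 0.004545·V_1 = 0
  0.1472·V_3 - 0.0001099·V_4 = 1.324
  1·V_4 - 0.000122·V_1 - 0.0001099·V_3 = 0
Solving these 4 simultaneous equations (Gaussian elimination) gives:
  V_1 = 8.835 V, V_2 = 2.585 V, V_3 = 8.993 V, V_4 = 0.002065 V
Part 1:
  Read off the nodal solution: V_1 = 8.835 V
Part 2:
  I_R1 = (V_0 - V_1)/R1 = (9 - 8.835)/5.6 = 0.02949 A
  Magnitude: I_R1 = 0.02949 A
Part 3:
  I_R5 = (V_0 - V_3)/R5 = (9 - 8.993)/6.8 = 0.000988 A
  P_R5 = I_R5² × R5 = (0.000988)² × 6.8 = 0.000006638 W

Final answers:
1. V_1 = 8.835 V
2. I_R1 = 0.02949 A
3. P_R5 = 6.638e-06 W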